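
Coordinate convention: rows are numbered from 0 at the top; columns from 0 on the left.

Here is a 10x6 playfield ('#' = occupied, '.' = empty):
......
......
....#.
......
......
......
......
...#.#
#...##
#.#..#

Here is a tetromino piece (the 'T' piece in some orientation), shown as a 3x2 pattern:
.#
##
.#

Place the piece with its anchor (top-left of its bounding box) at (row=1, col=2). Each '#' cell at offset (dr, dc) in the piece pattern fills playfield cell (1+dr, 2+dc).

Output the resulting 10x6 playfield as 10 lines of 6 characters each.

Answer: ......
...#..
..###.
...#..
......
......
......
...#.#
#...##
#.#..#

Derivation:
Fill (1+0,2+1) = (1,3)
Fill (1+1,2+0) = (2,2)
Fill (1+1,2+1) = (2,3)
Fill (1+2,2+1) = (3,3)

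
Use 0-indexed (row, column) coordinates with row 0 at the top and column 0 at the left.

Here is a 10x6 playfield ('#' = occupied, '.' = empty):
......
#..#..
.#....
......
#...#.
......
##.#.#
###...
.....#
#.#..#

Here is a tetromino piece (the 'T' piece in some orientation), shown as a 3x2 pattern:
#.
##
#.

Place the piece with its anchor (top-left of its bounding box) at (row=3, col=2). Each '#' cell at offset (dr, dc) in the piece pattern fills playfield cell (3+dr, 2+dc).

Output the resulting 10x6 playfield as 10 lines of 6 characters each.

Answer: ......
#..#..
.#....
..#...
#.###.
..#...
##.#.#
###...
.....#
#.#..#

Derivation:
Fill (3+0,2+0) = (3,2)
Fill (3+1,2+0) = (4,2)
Fill (3+1,2+1) = (4,3)
Fill (3+2,2+0) = (5,2)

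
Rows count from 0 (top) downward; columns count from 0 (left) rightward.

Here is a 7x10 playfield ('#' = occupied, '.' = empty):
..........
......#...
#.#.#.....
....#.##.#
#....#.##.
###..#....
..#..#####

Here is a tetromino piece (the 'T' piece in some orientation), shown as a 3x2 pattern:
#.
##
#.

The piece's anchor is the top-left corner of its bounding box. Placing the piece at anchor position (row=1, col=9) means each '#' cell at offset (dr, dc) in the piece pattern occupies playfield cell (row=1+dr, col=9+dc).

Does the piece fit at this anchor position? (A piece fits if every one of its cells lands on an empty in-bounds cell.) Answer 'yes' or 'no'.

Check each piece cell at anchor (1, 9):
  offset (0,0) -> (1,9): empty -> OK
  offset (1,0) -> (2,9): empty -> OK
  offset (1,1) -> (2,10): out of bounds -> FAIL
  offset (2,0) -> (3,9): occupied ('#') -> FAIL
All cells valid: no

Answer: no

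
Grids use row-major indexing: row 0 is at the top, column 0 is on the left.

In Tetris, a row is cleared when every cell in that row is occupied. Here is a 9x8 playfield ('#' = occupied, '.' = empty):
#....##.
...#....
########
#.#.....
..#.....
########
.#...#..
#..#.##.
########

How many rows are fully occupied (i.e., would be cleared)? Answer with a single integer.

Answer: 3

Derivation:
Check each row:
  row 0: 5 empty cells -> not full
  row 1: 7 empty cells -> not full
  row 2: 0 empty cells -> FULL (clear)
  row 3: 6 empty cells -> not full
  row 4: 7 empty cells -> not full
  row 5: 0 empty cells -> FULL (clear)
  row 6: 6 empty cells -> not full
  row 7: 4 empty cells -> not full
  row 8: 0 empty cells -> FULL (clear)
Total rows cleared: 3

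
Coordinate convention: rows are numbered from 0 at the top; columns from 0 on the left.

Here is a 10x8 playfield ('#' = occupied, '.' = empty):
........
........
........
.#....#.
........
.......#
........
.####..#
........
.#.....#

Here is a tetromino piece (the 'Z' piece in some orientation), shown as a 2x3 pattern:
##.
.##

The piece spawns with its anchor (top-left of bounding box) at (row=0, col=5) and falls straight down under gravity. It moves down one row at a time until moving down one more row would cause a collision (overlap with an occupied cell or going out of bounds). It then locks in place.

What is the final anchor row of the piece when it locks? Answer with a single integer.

Answer: 1

Derivation:
Spawn at (row=0, col=5). Try each row:
  row 0: fits
  row 1: fits
  row 2: blocked -> lock at row 1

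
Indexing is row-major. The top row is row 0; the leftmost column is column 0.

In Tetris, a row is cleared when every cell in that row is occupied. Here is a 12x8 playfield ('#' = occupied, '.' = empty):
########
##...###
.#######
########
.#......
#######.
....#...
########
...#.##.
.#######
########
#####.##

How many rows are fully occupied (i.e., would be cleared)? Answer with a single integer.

Answer: 4

Derivation:
Check each row:
  row 0: 0 empty cells -> FULL (clear)
  row 1: 3 empty cells -> not full
  row 2: 1 empty cell -> not full
  row 3: 0 empty cells -> FULL (clear)
  row 4: 7 empty cells -> not full
  row 5: 1 empty cell -> not full
  row 6: 7 empty cells -> not full
  row 7: 0 empty cells -> FULL (clear)
  row 8: 5 empty cells -> not full
  row 9: 1 empty cell -> not full
  row 10: 0 empty cells -> FULL (clear)
  row 11: 1 empty cell -> not full
Total rows cleared: 4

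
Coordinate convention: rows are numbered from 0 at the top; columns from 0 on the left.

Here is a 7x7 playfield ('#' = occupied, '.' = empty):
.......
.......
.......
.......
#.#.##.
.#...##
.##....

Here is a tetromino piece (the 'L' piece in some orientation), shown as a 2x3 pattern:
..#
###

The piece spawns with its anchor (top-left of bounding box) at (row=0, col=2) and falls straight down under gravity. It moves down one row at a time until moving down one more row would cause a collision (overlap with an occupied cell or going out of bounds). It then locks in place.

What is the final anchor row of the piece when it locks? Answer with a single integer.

Answer: 2

Derivation:
Spawn at (row=0, col=2). Try each row:
  row 0: fits
  row 1: fits
  row 2: fits
  row 3: blocked -> lock at row 2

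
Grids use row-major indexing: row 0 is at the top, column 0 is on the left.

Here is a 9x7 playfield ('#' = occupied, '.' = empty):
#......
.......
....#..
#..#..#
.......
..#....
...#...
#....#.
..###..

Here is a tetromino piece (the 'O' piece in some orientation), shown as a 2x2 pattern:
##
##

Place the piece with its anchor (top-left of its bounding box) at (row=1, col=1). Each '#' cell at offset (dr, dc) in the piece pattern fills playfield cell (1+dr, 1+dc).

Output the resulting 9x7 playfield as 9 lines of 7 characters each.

Fill (1+0,1+0) = (1,1)
Fill (1+0,1+1) = (1,2)
Fill (1+1,1+0) = (2,1)
Fill (1+1,1+1) = (2,2)

Answer: #......
.##....
.##.#..
#..#..#
.......
..#....
...#...
#....#.
..###..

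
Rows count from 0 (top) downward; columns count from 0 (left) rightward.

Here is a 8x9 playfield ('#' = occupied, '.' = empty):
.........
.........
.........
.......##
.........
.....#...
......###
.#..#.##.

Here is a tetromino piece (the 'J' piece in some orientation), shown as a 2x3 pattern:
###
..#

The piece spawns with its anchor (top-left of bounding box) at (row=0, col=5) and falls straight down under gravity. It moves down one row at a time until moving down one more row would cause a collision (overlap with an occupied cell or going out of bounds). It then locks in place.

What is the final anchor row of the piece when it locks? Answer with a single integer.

Spawn at (row=0, col=5). Try each row:
  row 0: fits
  row 1: fits
  row 2: blocked -> lock at row 1

Answer: 1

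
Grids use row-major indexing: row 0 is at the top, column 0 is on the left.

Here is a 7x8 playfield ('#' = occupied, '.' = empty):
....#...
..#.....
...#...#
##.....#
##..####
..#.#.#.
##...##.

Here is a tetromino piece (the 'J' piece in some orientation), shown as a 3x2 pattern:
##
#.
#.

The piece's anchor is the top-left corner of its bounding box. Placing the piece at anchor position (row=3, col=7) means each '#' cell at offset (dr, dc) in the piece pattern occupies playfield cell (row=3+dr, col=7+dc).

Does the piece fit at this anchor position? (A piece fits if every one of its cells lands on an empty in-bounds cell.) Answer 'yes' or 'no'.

Answer: no

Derivation:
Check each piece cell at anchor (3, 7):
  offset (0,0) -> (3,7): occupied ('#') -> FAIL
  offset (0,1) -> (3,8): out of bounds -> FAIL
  offset (1,0) -> (4,7): occupied ('#') -> FAIL
  offset (2,0) -> (5,7): empty -> OK
All cells valid: no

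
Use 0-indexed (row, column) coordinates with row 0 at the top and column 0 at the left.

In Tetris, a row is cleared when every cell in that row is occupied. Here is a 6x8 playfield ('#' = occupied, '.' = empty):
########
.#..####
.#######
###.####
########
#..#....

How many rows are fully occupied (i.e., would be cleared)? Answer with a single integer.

Check each row:
  row 0: 0 empty cells -> FULL (clear)
  row 1: 3 empty cells -> not full
  row 2: 1 empty cell -> not full
  row 3: 1 empty cell -> not full
  row 4: 0 empty cells -> FULL (clear)
  row 5: 6 empty cells -> not full
Total rows cleared: 2

Answer: 2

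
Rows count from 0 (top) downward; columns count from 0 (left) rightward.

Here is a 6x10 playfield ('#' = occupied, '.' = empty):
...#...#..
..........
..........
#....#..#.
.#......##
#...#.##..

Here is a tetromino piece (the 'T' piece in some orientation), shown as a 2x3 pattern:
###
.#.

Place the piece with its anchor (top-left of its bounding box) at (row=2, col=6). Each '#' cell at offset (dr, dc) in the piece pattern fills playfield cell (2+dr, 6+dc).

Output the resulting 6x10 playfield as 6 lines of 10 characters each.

Fill (2+0,6+0) = (2,6)
Fill (2+0,6+1) = (2,7)
Fill (2+0,6+2) = (2,8)
Fill (2+1,6+1) = (3,7)

Answer: ...#...#..
..........
......###.
#....#.##.
.#......##
#...#.##..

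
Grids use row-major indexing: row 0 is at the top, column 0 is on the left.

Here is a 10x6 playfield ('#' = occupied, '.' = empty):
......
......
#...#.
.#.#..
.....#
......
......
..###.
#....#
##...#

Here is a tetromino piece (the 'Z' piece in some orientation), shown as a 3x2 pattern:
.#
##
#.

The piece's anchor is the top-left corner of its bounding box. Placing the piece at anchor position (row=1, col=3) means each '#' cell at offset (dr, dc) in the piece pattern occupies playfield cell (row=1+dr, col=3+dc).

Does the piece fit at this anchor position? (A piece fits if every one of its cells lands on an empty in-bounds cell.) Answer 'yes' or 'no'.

Answer: no

Derivation:
Check each piece cell at anchor (1, 3):
  offset (0,1) -> (1,4): empty -> OK
  offset (1,0) -> (2,3): empty -> OK
  offset (1,1) -> (2,4): occupied ('#') -> FAIL
  offset (2,0) -> (3,3): occupied ('#') -> FAIL
All cells valid: no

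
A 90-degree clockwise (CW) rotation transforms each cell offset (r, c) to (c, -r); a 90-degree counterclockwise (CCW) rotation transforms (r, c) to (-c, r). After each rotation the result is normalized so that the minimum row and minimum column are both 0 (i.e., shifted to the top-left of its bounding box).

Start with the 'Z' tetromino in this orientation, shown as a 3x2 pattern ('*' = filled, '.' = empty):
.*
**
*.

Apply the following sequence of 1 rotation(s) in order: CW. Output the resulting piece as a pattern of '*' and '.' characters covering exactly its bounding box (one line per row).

Start:
.*
**
*.
After rotation 1 (CW):
**.
.**

Answer: **.
.**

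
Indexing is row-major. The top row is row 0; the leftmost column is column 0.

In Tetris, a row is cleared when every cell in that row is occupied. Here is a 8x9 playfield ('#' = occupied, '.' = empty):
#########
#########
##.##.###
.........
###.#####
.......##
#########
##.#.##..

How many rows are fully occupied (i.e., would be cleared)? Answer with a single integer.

Check each row:
  row 0: 0 empty cells -> FULL (clear)
  row 1: 0 empty cells -> FULL (clear)
  row 2: 2 empty cells -> not full
  row 3: 9 empty cells -> not full
  row 4: 1 empty cell -> not full
  row 5: 7 empty cells -> not full
  row 6: 0 empty cells -> FULL (clear)
  row 7: 4 empty cells -> not full
Total rows cleared: 3

Answer: 3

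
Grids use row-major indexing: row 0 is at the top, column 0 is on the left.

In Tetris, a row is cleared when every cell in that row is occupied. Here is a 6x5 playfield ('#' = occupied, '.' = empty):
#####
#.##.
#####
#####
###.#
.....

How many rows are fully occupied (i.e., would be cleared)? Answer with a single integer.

Answer: 3

Derivation:
Check each row:
  row 0: 0 empty cells -> FULL (clear)
  row 1: 2 empty cells -> not full
  row 2: 0 empty cells -> FULL (clear)
  row 3: 0 empty cells -> FULL (clear)
  row 4: 1 empty cell -> not full
  row 5: 5 empty cells -> not full
Total rows cleared: 3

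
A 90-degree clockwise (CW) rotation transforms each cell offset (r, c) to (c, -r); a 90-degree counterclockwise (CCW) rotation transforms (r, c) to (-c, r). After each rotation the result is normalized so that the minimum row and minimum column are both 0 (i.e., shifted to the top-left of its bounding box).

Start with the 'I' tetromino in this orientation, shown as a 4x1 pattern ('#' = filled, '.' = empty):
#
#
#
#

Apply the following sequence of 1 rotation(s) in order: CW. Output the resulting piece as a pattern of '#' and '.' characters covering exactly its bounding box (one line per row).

Answer: ####

Derivation:
Start:
#
#
#
#
After rotation 1 (CW):
####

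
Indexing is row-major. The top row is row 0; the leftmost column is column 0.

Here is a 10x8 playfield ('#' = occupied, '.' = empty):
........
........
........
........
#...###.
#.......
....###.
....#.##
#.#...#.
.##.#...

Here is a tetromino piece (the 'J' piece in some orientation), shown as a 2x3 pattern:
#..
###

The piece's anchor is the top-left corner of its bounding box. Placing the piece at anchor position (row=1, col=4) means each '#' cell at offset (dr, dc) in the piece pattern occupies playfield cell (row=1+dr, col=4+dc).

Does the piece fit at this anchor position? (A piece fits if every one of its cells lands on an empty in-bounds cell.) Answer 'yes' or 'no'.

Check each piece cell at anchor (1, 4):
  offset (0,0) -> (1,4): empty -> OK
  offset (1,0) -> (2,4): empty -> OK
  offset (1,1) -> (2,5): empty -> OK
  offset (1,2) -> (2,6): empty -> OK
All cells valid: yes

Answer: yes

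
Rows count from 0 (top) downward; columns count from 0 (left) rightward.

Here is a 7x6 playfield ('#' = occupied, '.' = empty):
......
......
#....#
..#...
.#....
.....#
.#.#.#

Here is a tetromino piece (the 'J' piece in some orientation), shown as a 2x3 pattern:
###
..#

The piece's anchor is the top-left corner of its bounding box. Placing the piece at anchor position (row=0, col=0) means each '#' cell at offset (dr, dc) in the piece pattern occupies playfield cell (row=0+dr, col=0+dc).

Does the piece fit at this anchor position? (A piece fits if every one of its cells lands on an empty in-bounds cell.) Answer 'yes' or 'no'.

Check each piece cell at anchor (0, 0):
  offset (0,0) -> (0,0): empty -> OK
  offset (0,1) -> (0,1): empty -> OK
  offset (0,2) -> (0,2): empty -> OK
  offset (1,2) -> (1,2): empty -> OK
All cells valid: yes

Answer: yes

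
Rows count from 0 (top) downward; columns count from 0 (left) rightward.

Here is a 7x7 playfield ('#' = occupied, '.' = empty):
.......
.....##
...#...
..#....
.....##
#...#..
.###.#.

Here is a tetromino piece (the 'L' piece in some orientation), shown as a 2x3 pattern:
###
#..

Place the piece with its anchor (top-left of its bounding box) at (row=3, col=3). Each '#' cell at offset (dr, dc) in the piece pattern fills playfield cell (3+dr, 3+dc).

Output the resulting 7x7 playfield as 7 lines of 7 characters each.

Answer: .......
.....##
...#...
..####.
...#.##
#...#..
.###.#.

Derivation:
Fill (3+0,3+0) = (3,3)
Fill (3+0,3+1) = (3,4)
Fill (3+0,3+2) = (3,5)
Fill (3+1,3+0) = (4,3)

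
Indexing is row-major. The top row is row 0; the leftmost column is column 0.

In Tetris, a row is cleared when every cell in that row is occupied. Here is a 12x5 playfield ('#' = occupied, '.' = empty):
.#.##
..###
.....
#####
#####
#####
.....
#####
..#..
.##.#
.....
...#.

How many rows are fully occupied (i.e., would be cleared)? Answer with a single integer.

Check each row:
  row 0: 2 empty cells -> not full
  row 1: 2 empty cells -> not full
  row 2: 5 empty cells -> not full
  row 3: 0 empty cells -> FULL (clear)
  row 4: 0 empty cells -> FULL (clear)
  row 5: 0 empty cells -> FULL (clear)
  row 6: 5 empty cells -> not full
  row 7: 0 empty cells -> FULL (clear)
  row 8: 4 empty cells -> not full
  row 9: 2 empty cells -> not full
  row 10: 5 empty cells -> not full
  row 11: 4 empty cells -> not full
Total rows cleared: 4

Answer: 4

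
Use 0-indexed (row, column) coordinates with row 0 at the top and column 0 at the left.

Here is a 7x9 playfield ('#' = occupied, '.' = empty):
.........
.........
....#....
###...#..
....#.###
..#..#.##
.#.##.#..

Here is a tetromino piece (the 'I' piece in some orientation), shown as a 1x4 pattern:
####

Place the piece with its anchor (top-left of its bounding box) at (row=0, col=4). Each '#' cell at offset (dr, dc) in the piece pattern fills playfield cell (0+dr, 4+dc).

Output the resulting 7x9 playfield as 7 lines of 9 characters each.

Answer: ....####.
.........
....#....
###...#..
....#.###
..#..#.##
.#.##.#..

Derivation:
Fill (0+0,4+0) = (0,4)
Fill (0+0,4+1) = (0,5)
Fill (0+0,4+2) = (0,6)
Fill (0+0,4+3) = (0,7)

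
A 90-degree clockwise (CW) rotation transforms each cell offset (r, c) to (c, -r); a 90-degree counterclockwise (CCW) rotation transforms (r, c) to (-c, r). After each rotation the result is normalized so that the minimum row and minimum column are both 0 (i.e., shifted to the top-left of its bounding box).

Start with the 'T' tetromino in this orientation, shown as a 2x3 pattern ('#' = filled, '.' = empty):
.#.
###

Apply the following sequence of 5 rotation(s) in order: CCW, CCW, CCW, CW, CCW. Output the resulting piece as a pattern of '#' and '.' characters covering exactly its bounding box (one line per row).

Answer: #.
##
#.

Derivation:
Start:
.#.
###
After rotation 1 (CCW):
.#
##
.#
After rotation 2 (CCW):
###
.#.
After rotation 3 (CCW):
#.
##
#.
After rotation 4 (CW):
###
.#.
After rotation 5 (CCW):
#.
##
#.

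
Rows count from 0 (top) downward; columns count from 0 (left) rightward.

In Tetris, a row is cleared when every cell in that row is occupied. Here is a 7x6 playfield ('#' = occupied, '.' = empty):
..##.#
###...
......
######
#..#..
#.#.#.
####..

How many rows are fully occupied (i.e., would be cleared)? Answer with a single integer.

Answer: 1

Derivation:
Check each row:
  row 0: 3 empty cells -> not full
  row 1: 3 empty cells -> not full
  row 2: 6 empty cells -> not full
  row 3: 0 empty cells -> FULL (clear)
  row 4: 4 empty cells -> not full
  row 5: 3 empty cells -> not full
  row 6: 2 empty cells -> not full
Total rows cleared: 1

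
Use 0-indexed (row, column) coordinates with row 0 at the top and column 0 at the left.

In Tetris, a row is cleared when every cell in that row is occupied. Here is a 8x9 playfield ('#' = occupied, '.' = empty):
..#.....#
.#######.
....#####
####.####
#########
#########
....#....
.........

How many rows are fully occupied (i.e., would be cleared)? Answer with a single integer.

Check each row:
  row 0: 7 empty cells -> not full
  row 1: 2 empty cells -> not full
  row 2: 4 empty cells -> not full
  row 3: 1 empty cell -> not full
  row 4: 0 empty cells -> FULL (clear)
  row 5: 0 empty cells -> FULL (clear)
  row 6: 8 empty cells -> not full
  row 7: 9 empty cells -> not full
Total rows cleared: 2

Answer: 2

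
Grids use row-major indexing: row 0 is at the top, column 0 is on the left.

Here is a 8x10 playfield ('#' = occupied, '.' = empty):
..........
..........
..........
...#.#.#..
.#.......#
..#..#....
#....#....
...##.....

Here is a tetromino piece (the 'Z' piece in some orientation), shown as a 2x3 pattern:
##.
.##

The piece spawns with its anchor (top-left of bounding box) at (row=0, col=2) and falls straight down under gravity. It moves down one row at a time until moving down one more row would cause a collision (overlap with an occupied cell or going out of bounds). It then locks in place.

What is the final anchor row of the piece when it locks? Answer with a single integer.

Answer: 1

Derivation:
Spawn at (row=0, col=2). Try each row:
  row 0: fits
  row 1: fits
  row 2: blocked -> lock at row 1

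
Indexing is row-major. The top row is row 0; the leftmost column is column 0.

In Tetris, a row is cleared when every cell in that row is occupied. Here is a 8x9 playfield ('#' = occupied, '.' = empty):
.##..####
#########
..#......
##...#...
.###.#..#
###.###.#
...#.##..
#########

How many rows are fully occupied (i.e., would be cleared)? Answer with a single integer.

Check each row:
  row 0: 3 empty cells -> not full
  row 1: 0 empty cells -> FULL (clear)
  row 2: 8 empty cells -> not full
  row 3: 6 empty cells -> not full
  row 4: 4 empty cells -> not full
  row 5: 2 empty cells -> not full
  row 6: 6 empty cells -> not full
  row 7: 0 empty cells -> FULL (clear)
Total rows cleared: 2

Answer: 2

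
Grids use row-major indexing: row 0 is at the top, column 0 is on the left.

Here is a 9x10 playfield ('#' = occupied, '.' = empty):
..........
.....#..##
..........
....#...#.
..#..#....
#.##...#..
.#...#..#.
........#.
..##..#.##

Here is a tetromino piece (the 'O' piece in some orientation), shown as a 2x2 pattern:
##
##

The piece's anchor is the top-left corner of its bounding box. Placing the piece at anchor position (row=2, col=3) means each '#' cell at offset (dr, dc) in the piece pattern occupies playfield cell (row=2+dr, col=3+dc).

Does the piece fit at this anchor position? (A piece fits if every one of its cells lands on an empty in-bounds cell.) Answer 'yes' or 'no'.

Check each piece cell at anchor (2, 3):
  offset (0,0) -> (2,3): empty -> OK
  offset (0,1) -> (2,4): empty -> OK
  offset (1,0) -> (3,3): empty -> OK
  offset (1,1) -> (3,4): occupied ('#') -> FAIL
All cells valid: no

Answer: no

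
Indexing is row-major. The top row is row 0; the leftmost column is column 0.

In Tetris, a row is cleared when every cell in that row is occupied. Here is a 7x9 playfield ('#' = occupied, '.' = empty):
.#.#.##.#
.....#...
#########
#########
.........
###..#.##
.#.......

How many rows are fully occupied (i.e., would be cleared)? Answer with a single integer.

Check each row:
  row 0: 4 empty cells -> not full
  row 1: 8 empty cells -> not full
  row 2: 0 empty cells -> FULL (clear)
  row 3: 0 empty cells -> FULL (clear)
  row 4: 9 empty cells -> not full
  row 5: 3 empty cells -> not full
  row 6: 8 empty cells -> not full
Total rows cleared: 2

Answer: 2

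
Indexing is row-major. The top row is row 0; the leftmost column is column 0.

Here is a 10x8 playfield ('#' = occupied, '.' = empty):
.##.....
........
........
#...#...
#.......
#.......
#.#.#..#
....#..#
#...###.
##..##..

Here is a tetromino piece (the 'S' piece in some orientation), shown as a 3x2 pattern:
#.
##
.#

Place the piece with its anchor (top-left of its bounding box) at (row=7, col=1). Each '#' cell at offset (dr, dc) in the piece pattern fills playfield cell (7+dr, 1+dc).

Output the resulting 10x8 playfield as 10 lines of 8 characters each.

Answer: .##.....
........
........
#...#...
#.......
#.......
#.#.#..#
.#..#..#
###.###.
###.##..

Derivation:
Fill (7+0,1+0) = (7,1)
Fill (7+1,1+0) = (8,1)
Fill (7+1,1+1) = (8,2)
Fill (7+2,1+1) = (9,2)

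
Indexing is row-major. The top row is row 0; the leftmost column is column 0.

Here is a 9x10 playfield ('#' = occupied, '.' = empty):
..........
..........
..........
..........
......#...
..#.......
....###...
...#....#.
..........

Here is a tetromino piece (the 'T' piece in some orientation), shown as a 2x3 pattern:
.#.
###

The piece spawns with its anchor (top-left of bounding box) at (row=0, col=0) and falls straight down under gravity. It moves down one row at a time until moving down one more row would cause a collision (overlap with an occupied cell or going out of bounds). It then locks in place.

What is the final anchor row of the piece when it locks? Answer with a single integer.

Answer: 3

Derivation:
Spawn at (row=0, col=0). Try each row:
  row 0: fits
  row 1: fits
  row 2: fits
  row 3: fits
  row 4: blocked -> lock at row 3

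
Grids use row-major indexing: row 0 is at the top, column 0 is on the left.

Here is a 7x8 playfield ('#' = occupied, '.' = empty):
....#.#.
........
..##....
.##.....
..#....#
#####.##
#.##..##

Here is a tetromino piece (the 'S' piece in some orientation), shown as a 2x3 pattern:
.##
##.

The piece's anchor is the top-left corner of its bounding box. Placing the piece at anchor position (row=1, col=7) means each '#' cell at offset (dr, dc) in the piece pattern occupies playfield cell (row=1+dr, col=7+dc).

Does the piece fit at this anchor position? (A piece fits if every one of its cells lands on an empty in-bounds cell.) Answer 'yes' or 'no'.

Answer: no

Derivation:
Check each piece cell at anchor (1, 7):
  offset (0,1) -> (1,8): out of bounds -> FAIL
  offset (0,2) -> (1,9): out of bounds -> FAIL
  offset (1,0) -> (2,7): empty -> OK
  offset (1,1) -> (2,8): out of bounds -> FAIL
All cells valid: no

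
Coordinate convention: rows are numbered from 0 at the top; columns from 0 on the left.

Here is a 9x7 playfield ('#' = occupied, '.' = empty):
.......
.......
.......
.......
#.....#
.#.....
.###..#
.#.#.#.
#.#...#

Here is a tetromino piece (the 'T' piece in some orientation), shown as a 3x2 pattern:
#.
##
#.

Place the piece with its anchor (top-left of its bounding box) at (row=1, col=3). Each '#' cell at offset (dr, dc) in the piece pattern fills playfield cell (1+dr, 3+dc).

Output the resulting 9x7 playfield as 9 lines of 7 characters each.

Fill (1+0,3+0) = (1,3)
Fill (1+1,3+0) = (2,3)
Fill (1+1,3+1) = (2,4)
Fill (1+2,3+0) = (3,3)

Answer: .......
...#...
...##..
...#...
#.....#
.#.....
.###..#
.#.#.#.
#.#...#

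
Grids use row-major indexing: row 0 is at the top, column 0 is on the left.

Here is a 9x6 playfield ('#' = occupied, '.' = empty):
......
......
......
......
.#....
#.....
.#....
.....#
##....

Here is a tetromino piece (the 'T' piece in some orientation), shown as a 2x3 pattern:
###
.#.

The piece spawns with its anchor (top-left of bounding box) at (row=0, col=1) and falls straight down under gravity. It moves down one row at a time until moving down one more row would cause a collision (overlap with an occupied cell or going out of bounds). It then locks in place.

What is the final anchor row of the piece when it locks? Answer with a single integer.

Answer: 3

Derivation:
Spawn at (row=0, col=1). Try each row:
  row 0: fits
  row 1: fits
  row 2: fits
  row 3: fits
  row 4: blocked -> lock at row 3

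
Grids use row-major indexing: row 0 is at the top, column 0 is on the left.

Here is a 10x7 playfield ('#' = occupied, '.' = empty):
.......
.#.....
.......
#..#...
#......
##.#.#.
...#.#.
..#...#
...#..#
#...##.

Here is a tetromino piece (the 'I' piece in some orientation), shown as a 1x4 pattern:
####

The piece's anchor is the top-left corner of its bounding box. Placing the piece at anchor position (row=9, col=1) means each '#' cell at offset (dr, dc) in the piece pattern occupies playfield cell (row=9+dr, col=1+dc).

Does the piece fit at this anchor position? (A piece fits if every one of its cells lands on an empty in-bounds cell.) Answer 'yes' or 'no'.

Check each piece cell at anchor (9, 1):
  offset (0,0) -> (9,1): empty -> OK
  offset (0,1) -> (9,2): empty -> OK
  offset (0,2) -> (9,3): empty -> OK
  offset (0,3) -> (9,4): occupied ('#') -> FAIL
All cells valid: no

Answer: no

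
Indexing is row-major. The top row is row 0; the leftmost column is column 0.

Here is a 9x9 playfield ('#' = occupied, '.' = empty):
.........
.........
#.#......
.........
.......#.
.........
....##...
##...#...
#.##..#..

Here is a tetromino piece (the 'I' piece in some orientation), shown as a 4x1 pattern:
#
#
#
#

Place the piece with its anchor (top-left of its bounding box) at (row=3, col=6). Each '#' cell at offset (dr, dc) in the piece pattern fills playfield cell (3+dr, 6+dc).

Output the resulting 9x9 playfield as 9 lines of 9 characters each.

Answer: .........
.........
#.#......
......#..
......##.
......#..
....###..
##...#...
#.##..#..

Derivation:
Fill (3+0,6+0) = (3,6)
Fill (3+1,6+0) = (4,6)
Fill (3+2,6+0) = (5,6)
Fill (3+3,6+0) = (6,6)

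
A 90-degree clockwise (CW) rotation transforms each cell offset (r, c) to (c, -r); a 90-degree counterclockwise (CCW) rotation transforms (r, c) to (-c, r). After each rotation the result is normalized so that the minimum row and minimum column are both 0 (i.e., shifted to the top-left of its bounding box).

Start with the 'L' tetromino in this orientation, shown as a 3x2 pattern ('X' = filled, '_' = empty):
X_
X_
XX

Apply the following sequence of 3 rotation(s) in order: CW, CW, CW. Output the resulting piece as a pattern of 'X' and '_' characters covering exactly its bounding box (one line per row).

Start:
X_
X_
XX
After rotation 1 (CW):
XXX
X__
After rotation 2 (CW):
XX
_X
_X
After rotation 3 (CW):
__X
XXX

Answer: __X
XXX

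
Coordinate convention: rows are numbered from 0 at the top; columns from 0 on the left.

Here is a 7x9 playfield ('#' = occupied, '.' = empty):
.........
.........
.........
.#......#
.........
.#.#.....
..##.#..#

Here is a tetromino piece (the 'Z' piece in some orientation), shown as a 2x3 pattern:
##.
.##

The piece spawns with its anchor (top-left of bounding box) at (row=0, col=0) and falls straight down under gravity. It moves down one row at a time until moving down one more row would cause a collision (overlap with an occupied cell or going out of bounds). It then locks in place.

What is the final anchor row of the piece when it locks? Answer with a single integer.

Answer: 1

Derivation:
Spawn at (row=0, col=0). Try each row:
  row 0: fits
  row 1: fits
  row 2: blocked -> lock at row 1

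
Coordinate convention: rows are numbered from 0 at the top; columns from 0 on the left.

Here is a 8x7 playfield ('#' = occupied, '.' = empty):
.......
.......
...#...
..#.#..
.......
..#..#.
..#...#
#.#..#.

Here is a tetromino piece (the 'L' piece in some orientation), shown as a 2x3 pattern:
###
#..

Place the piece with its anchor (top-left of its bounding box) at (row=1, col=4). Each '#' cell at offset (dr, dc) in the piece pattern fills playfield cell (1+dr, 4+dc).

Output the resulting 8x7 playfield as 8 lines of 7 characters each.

Answer: .......
....###
...##..
..#.#..
.......
..#..#.
..#...#
#.#..#.

Derivation:
Fill (1+0,4+0) = (1,4)
Fill (1+0,4+1) = (1,5)
Fill (1+0,4+2) = (1,6)
Fill (1+1,4+0) = (2,4)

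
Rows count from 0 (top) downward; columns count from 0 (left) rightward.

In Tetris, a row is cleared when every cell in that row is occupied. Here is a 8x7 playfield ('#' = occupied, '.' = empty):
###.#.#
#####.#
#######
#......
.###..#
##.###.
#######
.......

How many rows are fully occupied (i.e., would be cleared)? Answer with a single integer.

Check each row:
  row 0: 2 empty cells -> not full
  row 1: 1 empty cell -> not full
  row 2: 0 empty cells -> FULL (clear)
  row 3: 6 empty cells -> not full
  row 4: 3 empty cells -> not full
  row 5: 2 empty cells -> not full
  row 6: 0 empty cells -> FULL (clear)
  row 7: 7 empty cells -> not full
Total rows cleared: 2

Answer: 2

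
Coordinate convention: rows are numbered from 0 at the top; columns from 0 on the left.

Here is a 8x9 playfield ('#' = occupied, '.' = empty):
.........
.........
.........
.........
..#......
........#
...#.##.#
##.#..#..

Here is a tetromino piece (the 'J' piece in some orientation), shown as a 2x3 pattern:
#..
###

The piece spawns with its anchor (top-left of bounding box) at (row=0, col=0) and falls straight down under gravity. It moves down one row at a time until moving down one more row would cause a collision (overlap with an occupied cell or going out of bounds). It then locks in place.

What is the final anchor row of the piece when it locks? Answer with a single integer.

Answer: 2

Derivation:
Spawn at (row=0, col=0). Try each row:
  row 0: fits
  row 1: fits
  row 2: fits
  row 3: blocked -> lock at row 2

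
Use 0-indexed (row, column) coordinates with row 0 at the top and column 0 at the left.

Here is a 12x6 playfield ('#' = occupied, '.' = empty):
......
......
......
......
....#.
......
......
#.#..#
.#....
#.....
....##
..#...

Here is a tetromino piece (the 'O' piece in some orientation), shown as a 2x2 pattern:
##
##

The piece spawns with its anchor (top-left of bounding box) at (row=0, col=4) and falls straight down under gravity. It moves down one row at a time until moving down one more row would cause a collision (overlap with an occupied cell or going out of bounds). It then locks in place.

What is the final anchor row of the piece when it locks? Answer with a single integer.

Spawn at (row=0, col=4). Try each row:
  row 0: fits
  row 1: fits
  row 2: fits
  row 3: blocked -> lock at row 2

Answer: 2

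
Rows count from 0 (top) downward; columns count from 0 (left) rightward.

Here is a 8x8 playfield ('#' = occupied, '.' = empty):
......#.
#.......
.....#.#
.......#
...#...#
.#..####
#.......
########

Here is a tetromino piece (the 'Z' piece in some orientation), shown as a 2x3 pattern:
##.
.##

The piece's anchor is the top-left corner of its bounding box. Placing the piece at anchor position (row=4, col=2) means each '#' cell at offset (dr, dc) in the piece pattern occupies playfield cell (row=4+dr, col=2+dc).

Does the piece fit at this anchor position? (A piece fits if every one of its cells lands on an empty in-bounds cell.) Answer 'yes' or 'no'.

Check each piece cell at anchor (4, 2):
  offset (0,0) -> (4,2): empty -> OK
  offset (0,1) -> (4,3): occupied ('#') -> FAIL
  offset (1,1) -> (5,3): empty -> OK
  offset (1,2) -> (5,4): occupied ('#') -> FAIL
All cells valid: no

Answer: no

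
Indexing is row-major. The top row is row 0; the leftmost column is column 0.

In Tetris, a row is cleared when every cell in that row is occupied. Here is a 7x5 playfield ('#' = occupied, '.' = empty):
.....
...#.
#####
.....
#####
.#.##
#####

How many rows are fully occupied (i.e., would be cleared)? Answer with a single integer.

Answer: 3

Derivation:
Check each row:
  row 0: 5 empty cells -> not full
  row 1: 4 empty cells -> not full
  row 2: 0 empty cells -> FULL (clear)
  row 3: 5 empty cells -> not full
  row 4: 0 empty cells -> FULL (clear)
  row 5: 2 empty cells -> not full
  row 6: 0 empty cells -> FULL (clear)
Total rows cleared: 3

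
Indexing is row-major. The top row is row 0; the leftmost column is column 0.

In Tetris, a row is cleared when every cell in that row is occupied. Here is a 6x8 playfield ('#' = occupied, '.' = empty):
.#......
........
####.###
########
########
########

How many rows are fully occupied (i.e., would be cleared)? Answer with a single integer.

Check each row:
  row 0: 7 empty cells -> not full
  row 1: 8 empty cells -> not full
  row 2: 1 empty cell -> not full
  row 3: 0 empty cells -> FULL (clear)
  row 4: 0 empty cells -> FULL (clear)
  row 5: 0 empty cells -> FULL (clear)
Total rows cleared: 3

Answer: 3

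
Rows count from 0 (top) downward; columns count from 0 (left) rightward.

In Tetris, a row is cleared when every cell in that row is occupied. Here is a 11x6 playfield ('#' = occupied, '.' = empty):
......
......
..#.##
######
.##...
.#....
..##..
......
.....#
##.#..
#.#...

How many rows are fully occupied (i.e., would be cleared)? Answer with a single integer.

Answer: 1

Derivation:
Check each row:
  row 0: 6 empty cells -> not full
  row 1: 6 empty cells -> not full
  row 2: 3 empty cells -> not full
  row 3: 0 empty cells -> FULL (clear)
  row 4: 4 empty cells -> not full
  row 5: 5 empty cells -> not full
  row 6: 4 empty cells -> not full
  row 7: 6 empty cells -> not full
  row 8: 5 empty cells -> not full
  row 9: 3 empty cells -> not full
  row 10: 4 empty cells -> not full
Total rows cleared: 1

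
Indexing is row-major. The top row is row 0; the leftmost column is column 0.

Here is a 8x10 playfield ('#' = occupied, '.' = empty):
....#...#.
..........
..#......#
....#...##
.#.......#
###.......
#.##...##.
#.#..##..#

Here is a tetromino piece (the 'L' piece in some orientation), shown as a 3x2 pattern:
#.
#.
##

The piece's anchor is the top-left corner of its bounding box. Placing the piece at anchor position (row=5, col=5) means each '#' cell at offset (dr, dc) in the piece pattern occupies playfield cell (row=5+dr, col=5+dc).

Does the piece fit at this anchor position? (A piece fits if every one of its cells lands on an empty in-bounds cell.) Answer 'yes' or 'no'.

Check each piece cell at anchor (5, 5):
  offset (0,0) -> (5,5): empty -> OK
  offset (1,0) -> (6,5): empty -> OK
  offset (2,0) -> (7,5): occupied ('#') -> FAIL
  offset (2,1) -> (7,6): occupied ('#') -> FAIL
All cells valid: no

Answer: no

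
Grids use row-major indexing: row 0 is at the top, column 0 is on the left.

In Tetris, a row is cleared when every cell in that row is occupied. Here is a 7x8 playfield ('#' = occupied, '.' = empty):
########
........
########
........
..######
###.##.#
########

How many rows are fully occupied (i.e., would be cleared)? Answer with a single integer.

Check each row:
  row 0: 0 empty cells -> FULL (clear)
  row 1: 8 empty cells -> not full
  row 2: 0 empty cells -> FULL (clear)
  row 3: 8 empty cells -> not full
  row 4: 2 empty cells -> not full
  row 5: 2 empty cells -> not full
  row 6: 0 empty cells -> FULL (clear)
Total rows cleared: 3

Answer: 3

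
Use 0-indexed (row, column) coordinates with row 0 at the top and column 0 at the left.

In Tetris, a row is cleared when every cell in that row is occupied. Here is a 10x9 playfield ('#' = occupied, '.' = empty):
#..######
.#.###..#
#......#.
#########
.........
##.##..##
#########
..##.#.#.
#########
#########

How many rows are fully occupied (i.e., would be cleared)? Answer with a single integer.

Answer: 4

Derivation:
Check each row:
  row 0: 2 empty cells -> not full
  row 1: 4 empty cells -> not full
  row 2: 7 empty cells -> not full
  row 3: 0 empty cells -> FULL (clear)
  row 4: 9 empty cells -> not full
  row 5: 3 empty cells -> not full
  row 6: 0 empty cells -> FULL (clear)
  row 7: 5 empty cells -> not full
  row 8: 0 empty cells -> FULL (clear)
  row 9: 0 empty cells -> FULL (clear)
Total rows cleared: 4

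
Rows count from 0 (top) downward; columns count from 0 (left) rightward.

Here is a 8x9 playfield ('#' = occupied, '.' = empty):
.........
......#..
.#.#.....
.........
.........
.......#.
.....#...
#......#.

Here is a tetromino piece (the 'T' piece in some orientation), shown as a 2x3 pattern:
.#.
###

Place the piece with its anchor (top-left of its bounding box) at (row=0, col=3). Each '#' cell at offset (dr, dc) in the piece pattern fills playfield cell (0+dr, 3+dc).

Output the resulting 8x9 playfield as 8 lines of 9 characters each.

Answer: ....#....
...####..
.#.#.....
.........
.........
.......#.
.....#...
#......#.

Derivation:
Fill (0+0,3+1) = (0,4)
Fill (0+1,3+0) = (1,3)
Fill (0+1,3+1) = (1,4)
Fill (0+1,3+2) = (1,5)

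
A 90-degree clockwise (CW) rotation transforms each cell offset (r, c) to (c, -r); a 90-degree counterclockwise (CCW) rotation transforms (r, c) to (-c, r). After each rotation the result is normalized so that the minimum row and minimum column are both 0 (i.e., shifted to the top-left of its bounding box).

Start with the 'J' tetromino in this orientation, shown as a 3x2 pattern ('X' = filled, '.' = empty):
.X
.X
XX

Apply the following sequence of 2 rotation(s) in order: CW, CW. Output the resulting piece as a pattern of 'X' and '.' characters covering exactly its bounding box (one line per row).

Answer: XX
X.
X.

Derivation:
Start:
.X
.X
XX
After rotation 1 (CW):
X..
XXX
After rotation 2 (CW):
XX
X.
X.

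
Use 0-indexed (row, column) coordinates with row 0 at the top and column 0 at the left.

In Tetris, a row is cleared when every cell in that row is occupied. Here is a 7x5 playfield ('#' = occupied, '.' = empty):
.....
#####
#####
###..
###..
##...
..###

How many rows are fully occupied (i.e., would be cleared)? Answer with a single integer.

Answer: 2

Derivation:
Check each row:
  row 0: 5 empty cells -> not full
  row 1: 0 empty cells -> FULL (clear)
  row 2: 0 empty cells -> FULL (clear)
  row 3: 2 empty cells -> not full
  row 4: 2 empty cells -> not full
  row 5: 3 empty cells -> not full
  row 6: 2 empty cells -> not full
Total rows cleared: 2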